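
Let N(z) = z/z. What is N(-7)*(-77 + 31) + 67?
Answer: 21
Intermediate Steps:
N(z) = 1
N(-7)*(-77 + 31) + 67 = 1*(-77 + 31) + 67 = 1*(-46) + 67 = -46 + 67 = 21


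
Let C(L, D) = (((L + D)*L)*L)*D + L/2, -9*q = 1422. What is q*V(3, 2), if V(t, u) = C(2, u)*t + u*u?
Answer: -16274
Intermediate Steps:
q = -158 (q = -1/9*1422 = -158)
C(L, D) = L/2 + D*L**2*(D + L) (C(L, D) = (((D + L)*L)*L)*D + L*(1/2) = ((L*(D + L))*L)*D + L/2 = (L**2*(D + L))*D + L/2 = D*L**2*(D + L) + L/2 = L/2 + D*L**2*(D + L))
V(t, u) = u**2 + t*(1 + 4*u**2 + 8*u) (V(t, u) = (2*(1/2 + u*2**2 + 2*u**2))*t + u*u = (2*(1/2 + u*4 + 2*u**2))*t + u**2 = (2*(1/2 + 4*u + 2*u**2))*t + u**2 = (2*(1/2 + 2*u**2 + 4*u))*t + u**2 = (1 + 4*u**2 + 8*u)*t + u**2 = t*(1 + 4*u**2 + 8*u) + u**2 = u**2 + t*(1 + 4*u**2 + 8*u))
q*V(3, 2) = -158*(2**2 + 3*(1 + 4*2**2 + 8*2)) = -158*(4 + 3*(1 + 4*4 + 16)) = -158*(4 + 3*(1 + 16 + 16)) = -158*(4 + 3*33) = -158*(4 + 99) = -158*103 = -16274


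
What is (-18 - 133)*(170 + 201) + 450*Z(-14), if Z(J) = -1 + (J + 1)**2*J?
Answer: -1121171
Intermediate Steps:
Z(J) = -1 + J*(1 + J)**2 (Z(J) = -1 + (1 + J)**2*J = -1 + J*(1 + J)**2)
(-18 - 133)*(170 + 201) + 450*Z(-14) = (-18 - 133)*(170 + 201) + 450*(-1 - 14*(1 - 14)**2) = -151*371 + 450*(-1 - 14*(-13)**2) = -56021 + 450*(-1 - 14*169) = -56021 + 450*(-1 - 2366) = -56021 + 450*(-2367) = -56021 - 1065150 = -1121171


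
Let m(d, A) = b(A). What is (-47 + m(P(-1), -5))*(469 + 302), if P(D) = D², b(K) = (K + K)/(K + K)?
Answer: -35466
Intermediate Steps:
b(K) = 1 (b(K) = (2*K)/((2*K)) = (2*K)*(1/(2*K)) = 1)
m(d, A) = 1
(-47 + m(P(-1), -5))*(469 + 302) = (-47 + 1)*(469 + 302) = -46*771 = -35466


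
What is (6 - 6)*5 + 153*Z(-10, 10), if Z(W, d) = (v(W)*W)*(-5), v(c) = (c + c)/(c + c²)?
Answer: -1700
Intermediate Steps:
v(c) = 2*c/(c + c²) (v(c) = (2*c)/(c + c²) = 2*c/(c + c²))
Z(W, d) = -10*W/(1 + W) (Z(W, d) = ((2/(1 + W))*W)*(-5) = (2*W/(1 + W))*(-5) = -10*W/(1 + W))
(6 - 6)*5 + 153*Z(-10, 10) = (6 - 6)*5 + 153*(-10*(-10)/(1 - 10)) = 0*5 + 153*(-10*(-10)/(-9)) = 0 + 153*(-10*(-10)*(-⅑)) = 0 + 153*(-100/9) = 0 - 1700 = -1700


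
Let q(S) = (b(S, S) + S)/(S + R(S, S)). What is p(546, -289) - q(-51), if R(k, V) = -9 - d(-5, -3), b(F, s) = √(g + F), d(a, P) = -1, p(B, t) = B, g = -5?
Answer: 32163/59 + 2*I*√14/59 ≈ 545.14 + 0.12684*I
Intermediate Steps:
b(F, s) = √(-5 + F)
R(k, V) = -8 (R(k, V) = -9 - 1*(-1) = -9 + 1 = -8)
q(S) = (S + √(-5 + S))/(-8 + S) (q(S) = (√(-5 + S) + S)/(S - 8) = (S + √(-5 + S))/(-8 + S))
p(546, -289) - q(-51) = 546 - (-51 + √(-5 - 51))/(-8 - 51) = 546 - (-51 + √(-56))/(-59) = 546 - (-1)*(-51 + 2*I*√14)/59 = 546 - (51/59 - 2*I*√14/59) = 546 + (-51/59 + 2*I*√14/59) = 32163/59 + 2*I*√14/59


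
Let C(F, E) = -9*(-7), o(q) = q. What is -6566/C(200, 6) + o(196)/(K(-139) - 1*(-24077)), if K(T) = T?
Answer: -11226040/107721 ≈ -104.21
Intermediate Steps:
C(F, E) = 63
-6566/C(200, 6) + o(196)/(K(-139) - 1*(-24077)) = -6566/63 + 196/(-139 - 1*(-24077)) = -6566*1/63 + 196/(-139 + 24077) = -938/9 + 196/23938 = -938/9 + 196*(1/23938) = -938/9 + 98/11969 = -11226040/107721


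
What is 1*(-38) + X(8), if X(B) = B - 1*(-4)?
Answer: -26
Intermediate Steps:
X(B) = 4 + B (X(B) = B + 4 = 4 + B)
1*(-38) + X(8) = 1*(-38) + (4 + 8) = -38 + 12 = -26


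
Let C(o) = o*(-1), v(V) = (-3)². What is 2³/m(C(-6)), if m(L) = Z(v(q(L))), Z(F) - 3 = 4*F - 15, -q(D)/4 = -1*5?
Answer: ⅓ ≈ 0.33333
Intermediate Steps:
q(D) = 20 (q(D) = -(-4)*5 = -4*(-5) = 20)
v(V) = 9
C(o) = -o
Z(F) = -12 + 4*F (Z(F) = 3 + (4*F - 15) = 3 + (-15 + 4*F) = -12 + 4*F)
m(L) = 24 (m(L) = -12 + 4*9 = -12 + 36 = 24)
2³/m(C(-6)) = 2³/24 = 8*(1/24) = ⅓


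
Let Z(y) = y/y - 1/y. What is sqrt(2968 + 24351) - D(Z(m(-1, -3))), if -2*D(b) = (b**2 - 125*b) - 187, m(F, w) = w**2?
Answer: -24083/162 + sqrt(27319) ≈ 16.624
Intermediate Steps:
Z(y) = 1 - 1/y
D(b) = 187/2 - b**2/2 + 125*b/2 (D(b) = -((b**2 - 125*b) - 187)/2 = -(-187 + b**2 - 125*b)/2 = 187/2 - b**2/2 + 125*b/2)
sqrt(2968 + 24351) - D(Z(m(-1, -3))) = sqrt(2968 + 24351) - (187/2 - (-1 + (-3)**2)**2/81/2 + 125*((-1 + (-3)**2)/((-3)**2))/2) = sqrt(27319) - (187/2 - (-1 + 9)**2/81/2 + 125*((-1 + 9)/9)/2) = sqrt(27319) - (187/2 - ((1/9)*8)**2/2 + 125*((1/9)*8)/2) = sqrt(27319) - (187/2 - (8/9)**2/2 + (125/2)*(8/9)) = sqrt(27319) - (187/2 - 1/2*64/81 + 500/9) = sqrt(27319) - (187/2 - 32/81 + 500/9) = sqrt(27319) - 1*24083/162 = sqrt(27319) - 24083/162 = -24083/162 + sqrt(27319)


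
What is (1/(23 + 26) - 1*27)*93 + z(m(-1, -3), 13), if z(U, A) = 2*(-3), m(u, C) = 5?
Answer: -123240/49 ≈ -2515.1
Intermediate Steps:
z(U, A) = -6
(1/(23 + 26) - 1*27)*93 + z(m(-1, -3), 13) = (1/(23 + 26) - 1*27)*93 - 6 = (1/49 - 27)*93 - 6 = -1322/49*93 - 6 = -122946/49 - 6 = -123240/49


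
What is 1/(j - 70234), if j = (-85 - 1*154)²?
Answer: -1/13113 ≈ -7.6260e-5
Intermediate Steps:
j = 57121 (j = (-85 - 154)² = (-239)² = 57121)
1/(j - 70234) = 1/(57121 - 70234) = 1/(-13113) = -1/13113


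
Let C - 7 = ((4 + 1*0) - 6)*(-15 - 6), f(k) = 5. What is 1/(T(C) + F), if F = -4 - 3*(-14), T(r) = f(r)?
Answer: 1/43 ≈ 0.023256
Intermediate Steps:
C = 49 (C = 7 + ((4 + 1*0) - 6)*(-15 - 6) = 7 + ((4 + 0) - 6)*(-21) = 7 + (4 - 6)*(-21) = 7 - 2*(-21) = 7 + 42 = 49)
T(r) = 5
F = 38 (F = -4 + 42 = 38)
1/(T(C) + F) = 1/(5 + 38) = 1/43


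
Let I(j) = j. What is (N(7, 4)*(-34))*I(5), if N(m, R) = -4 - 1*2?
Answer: 1020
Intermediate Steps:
N(m, R) = -6 (N(m, R) = -4 - 2 = -6)
(N(7, 4)*(-34))*I(5) = -6*(-34)*5 = 204*5 = 1020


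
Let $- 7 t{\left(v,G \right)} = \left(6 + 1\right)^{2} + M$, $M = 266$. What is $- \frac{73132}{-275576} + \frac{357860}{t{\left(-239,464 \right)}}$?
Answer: $- \frac{4930716821}{620046} \approx -7952.2$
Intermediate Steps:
$t{\left(v,G \right)} = -45$ ($t{\left(v,G \right)} = - \frac{\left(6 + 1\right)^{2} + 266}{7} = - \frac{7^{2} + 266}{7} = - \frac{49 + 266}{7} = \left(- \frac{1}{7}\right) 315 = -45$)
$- \frac{73132}{-275576} + \frac{357860}{t{\left(-239,464 \right)}} = - \frac{73132}{-275576} + \frac{357860}{-45} = \left(-73132\right) \left(- \frac{1}{275576}\right) + 357860 \left(- \frac{1}{45}\right) = \frac{18283}{68894} - \frac{71572}{9} = - \frac{4930716821}{620046}$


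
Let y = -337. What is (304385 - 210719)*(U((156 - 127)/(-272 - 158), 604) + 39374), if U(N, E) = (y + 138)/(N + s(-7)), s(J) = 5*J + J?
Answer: 66720338964096/18089 ≈ 3.6884e+9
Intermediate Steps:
s(J) = 6*J
U(N, E) = -199/(-42 + N) (U(N, E) = (-337 + 138)/(N + 6*(-7)) = -199/(N - 42) = -199/(-42 + N))
(304385 - 210719)*(U((156 - 127)/(-272 - 158), 604) + 39374) = (304385 - 210719)*(-199/(-42 + (156 - 127)/(-272 - 158)) + 39374) = 93666*(-199/(-42 + 29/(-430)) + 39374) = 93666*(-199/(-42 + 29*(-1/430)) + 39374) = 93666*(-199/(-42 - 29/430) + 39374) = 93666*(-199/(-18089/430) + 39374) = 93666*(-199*(-430/18089) + 39374) = 93666*(85570/18089 + 39374) = 93666*(712321856/18089) = 66720338964096/18089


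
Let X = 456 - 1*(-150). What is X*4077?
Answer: 2470662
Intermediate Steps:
X = 606 (X = 456 + 150 = 606)
X*4077 = 606*4077 = 2470662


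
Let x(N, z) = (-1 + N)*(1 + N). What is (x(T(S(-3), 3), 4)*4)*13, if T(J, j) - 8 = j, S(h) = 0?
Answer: 6240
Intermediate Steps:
T(J, j) = 8 + j
x(N, z) = (1 + N)*(-1 + N)
(x(T(S(-3), 3), 4)*4)*13 = ((-1 + (8 + 3)²)*4)*13 = ((-1 + 11²)*4)*13 = ((-1 + 121)*4)*13 = (120*4)*13 = 480*13 = 6240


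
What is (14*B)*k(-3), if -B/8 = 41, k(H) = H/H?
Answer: -4592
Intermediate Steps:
k(H) = 1
B = -328 (B = -8*41 = -328)
(14*B)*k(-3) = (14*(-328))*1 = -4592*1 = -4592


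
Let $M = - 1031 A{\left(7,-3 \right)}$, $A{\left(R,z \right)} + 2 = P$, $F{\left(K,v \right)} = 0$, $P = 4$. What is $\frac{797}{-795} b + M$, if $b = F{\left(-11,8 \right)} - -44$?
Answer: $- \frac{1674358}{795} \approx -2106.1$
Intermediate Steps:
$A{\left(R,z \right)} = 2$ ($A{\left(R,z \right)} = -2 + 4 = 2$)
$M = -2062$ ($M = \left(-1031\right) 2 = -2062$)
$b = 44$ ($b = 0 - -44 = 0 + 44 = 44$)
$\frac{797}{-795} b + M = \frac{797}{-795} \cdot 44 - 2062 = 797 \left(- \frac{1}{795}\right) 44 - 2062 = \left(- \frac{797}{795}\right) 44 - 2062 = - \frac{35068}{795} - 2062 = - \frac{1674358}{795}$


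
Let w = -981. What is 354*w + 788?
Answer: -346486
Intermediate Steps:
354*w + 788 = 354*(-981) + 788 = -347274 + 788 = -346486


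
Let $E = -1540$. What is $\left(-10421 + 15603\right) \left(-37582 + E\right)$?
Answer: $-202730204$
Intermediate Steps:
$\left(-10421 + 15603\right) \left(-37582 + E\right) = \left(-10421 + 15603\right) \left(-37582 - 1540\right) = 5182 \left(-39122\right) = -202730204$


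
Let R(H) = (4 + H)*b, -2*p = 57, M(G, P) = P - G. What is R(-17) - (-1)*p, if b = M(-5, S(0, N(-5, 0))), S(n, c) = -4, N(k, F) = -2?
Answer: -83/2 ≈ -41.500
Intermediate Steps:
b = 1 (b = -4 - 1*(-5) = -4 + 5 = 1)
p = -57/2 (p = -½*57 = -57/2 ≈ -28.500)
R(H) = 4 + H (R(H) = (4 + H)*1 = 4 + H)
R(-17) - (-1)*p = (4 - 17) - (-1)*(-57)/2 = -13 - 1*57/2 = -13 - 57/2 = -83/2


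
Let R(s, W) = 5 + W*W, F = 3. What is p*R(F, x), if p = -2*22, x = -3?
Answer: -616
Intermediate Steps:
R(s, W) = 5 + W**2
p = -44 (p = -1*44 = -44)
p*R(F, x) = -44*(5 + (-3)**2) = -44*(5 + 9) = -44*14 = -616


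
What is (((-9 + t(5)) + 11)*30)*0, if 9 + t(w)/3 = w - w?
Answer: 0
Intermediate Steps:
t(w) = -27 (t(w) = -27 + 3*(w - w) = -27 + 3*0 = -27 + 0 = -27)
(((-9 + t(5)) + 11)*30)*0 = (((-9 - 27) + 11)*30)*0 = ((-36 + 11)*30)*0 = -25*30*0 = -750*0 = 0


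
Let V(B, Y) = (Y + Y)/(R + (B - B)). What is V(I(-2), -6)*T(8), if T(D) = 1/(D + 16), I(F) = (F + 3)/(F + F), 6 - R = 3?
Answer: -⅙ ≈ -0.16667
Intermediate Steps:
R = 3 (R = 6 - 1*3 = 6 - 3 = 3)
I(F) = (3 + F)/(2*F) (I(F) = (3 + F)/((2*F)) = (3 + F)*(1/(2*F)) = (3 + F)/(2*F))
V(B, Y) = 2*Y/3 (V(B, Y) = (Y + Y)/(3 + (B - B)) = (2*Y)/(3 + 0) = (2*Y)/3 = (2*Y)*(⅓) = 2*Y/3)
T(D) = 1/(16 + D)
V(I(-2), -6)*T(8) = ((⅔)*(-6))/(16 + 8) = -4/24 = -4*1/24 = -⅙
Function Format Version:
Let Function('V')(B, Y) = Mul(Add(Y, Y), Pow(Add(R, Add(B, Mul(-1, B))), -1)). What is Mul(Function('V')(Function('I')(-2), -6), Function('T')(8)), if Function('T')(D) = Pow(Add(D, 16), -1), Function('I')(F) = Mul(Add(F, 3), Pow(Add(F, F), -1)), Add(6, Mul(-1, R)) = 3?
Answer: Rational(-1, 6) ≈ -0.16667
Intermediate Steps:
R = 3 (R = Add(6, Mul(-1, 3)) = Add(6, -3) = 3)
Function('I')(F) = Mul(Rational(1, 2), Pow(F, -1), Add(3, F)) (Function('I')(F) = Mul(Add(3, F), Pow(Mul(2, F), -1)) = Mul(Add(3, F), Mul(Rational(1, 2), Pow(F, -1))) = Mul(Rational(1, 2), Pow(F, -1), Add(3, F)))
Function('V')(B, Y) = Mul(Rational(2, 3), Y) (Function('V')(B, Y) = Mul(Add(Y, Y), Pow(Add(3, Add(B, Mul(-1, B))), -1)) = Mul(Mul(2, Y), Pow(Add(3, 0), -1)) = Mul(Mul(2, Y), Pow(3, -1)) = Mul(Mul(2, Y), Rational(1, 3)) = Mul(Rational(2, 3), Y))
Function('T')(D) = Pow(Add(16, D), -1)
Mul(Function('V')(Function('I')(-2), -6), Function('T')(8)) = Mul(Mul(Rational(2, 3), -6), Pow(Add(16, 8), -1)) = Mul(-4, Pow(24, -1)) = Mul(-4, Rational(1, 24)) = Rational(-1, 6)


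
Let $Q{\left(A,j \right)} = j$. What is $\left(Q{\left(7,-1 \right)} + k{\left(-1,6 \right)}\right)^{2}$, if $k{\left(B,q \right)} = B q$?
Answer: $49$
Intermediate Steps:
$\left(Q{\left(7,-1 \right)} + k{\left(-1,6 \right)}\right)^{2} = \left(-1 - 6\right)^{2} = \left(-7\right)^{2} = 49$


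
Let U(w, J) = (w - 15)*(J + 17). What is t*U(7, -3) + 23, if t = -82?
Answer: 9207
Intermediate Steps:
U(w, J) = (-15 + w)*(17 + J)
t*U(7, -3) + 23 = -82*(-255 - 15*(-3) + 17*7 - 3*7) + 23 = -82*(-255 + 45 + 119 - 21) + 23 = -82*(-112) + 23 = 9184 + 23 = 9207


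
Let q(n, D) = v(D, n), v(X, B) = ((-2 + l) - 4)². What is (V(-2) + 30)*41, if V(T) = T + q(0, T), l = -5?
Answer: 6109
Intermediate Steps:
v(X, B) = 121 (v(X, B) = ((-2 - 5) - 4)² = (-7 - 4)² = (-11)² = 121)
q(n, D) = 121
V(T) = 121 + T (V(T) = T + 121 = 121 + T)
(V(-2) + 30)*41 = ((121 - 2) + 30)*41 = (119 + 30)*41 = 149*41 = 6109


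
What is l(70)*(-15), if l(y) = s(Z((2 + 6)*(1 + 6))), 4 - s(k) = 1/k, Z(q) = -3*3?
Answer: -185/3 ≈ -61.667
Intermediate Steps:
Z(q) = -9
s(k) = 4 - 1/k
l(y) = 37/9 (l(y) = 4 - 1/(-9) = 4 - 1*(-⅑) = 4 + ⅑ = 37/9)
l(70)*(-15) = (37/9)*(-15) = -185/3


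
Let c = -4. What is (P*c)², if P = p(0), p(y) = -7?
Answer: 784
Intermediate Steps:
P = -7
(P*c)² = (-7*(-4))² = 28² = 784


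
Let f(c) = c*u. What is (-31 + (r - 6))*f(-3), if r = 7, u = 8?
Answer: 720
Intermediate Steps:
f(c) = 8*c (f(c) = c*8 = 8*c)
(-31 + (r - 6))*f(-3) = (-31 + (7 - 6))*(8*(-3)) = (-31 + 1)*(-24) = -30*(-24) = 720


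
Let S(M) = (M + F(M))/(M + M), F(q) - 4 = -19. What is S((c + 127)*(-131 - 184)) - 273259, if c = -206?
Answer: -453335852/1659 ≈ -2.7326e+5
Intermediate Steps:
F(q) = -15 (F(q) = 4 - 19 = -15)
S(M) = (-15 + M)/(2*M) (S(M) = (M - 15)/(M + M) = (-15 + M)/((2*M)) = (-15 + M)*(1/(2*M)) = (-15 + M)/(2*M))
S((c + 127)*(-131 - 184)) - 273259 = (-15 + (-206 + 127)*(-131 - 184))/(2*(((-206 + 127)*(-131 - 184)))) - 273259 = (-15 - 79*(-315))/(2*((-79*(-315)))) - 273259 = (1/2)*(-15 + 24885)/24885 - 273259 = (1/2)*(1/24885)*24870 - 273259 = 829/1659 - 273259 = -453335852/1659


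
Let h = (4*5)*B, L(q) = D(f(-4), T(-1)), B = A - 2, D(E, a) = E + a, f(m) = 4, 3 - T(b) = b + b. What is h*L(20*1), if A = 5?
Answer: 540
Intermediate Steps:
T(b) = 3 - 2*b (T(b) = 3 - (b + b) = 3 - 2*b)
B = 3 (B = 5 - 2 = 3)
L(q) = 9 (L(q) = 4 + (3 - 2*(-1)) = 4 + (3 + 2) = 4 + 5 = 9)
h = 60 (h = (4*5)*3 = 20*3 = 60)
h*L(20*1) = 60*9 = 540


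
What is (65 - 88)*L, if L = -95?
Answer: 2185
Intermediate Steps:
(65 - 88)*L = (65 - 88)*(-95) = -23*(-95) = 2185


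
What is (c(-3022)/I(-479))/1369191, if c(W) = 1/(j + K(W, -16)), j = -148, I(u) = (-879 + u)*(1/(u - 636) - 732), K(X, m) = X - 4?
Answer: -1115/4816784411193444732 ≈ -2.3148e-16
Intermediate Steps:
K(X, m) = -4 + X
I(u) = (-879 + u)*(-732 + 1/(-636 + u)) (I(u) = (-879 + u)*(1/(-636 + u) - 732) = (-879 + u)*(-732 + 1/(-636 + u)))
c(W) = 1/(-152 + W) (c(W) = 1/(-148 + (-4 + W)) = 1/(-152 + W))
(c(-3022)/I(-479))/1369191 = (1/((-152 - 3022)*(((-409221087 - 732*(-479)**2 + 1108981*(-479))/(-636 - 479)))))/1369191 = (1/((-3174)*(((-409221087 - 732*229441 - 531201899)/(-1115)))))*(1/1369191) = -(-1115/(-409221087 - 167950812 - 531201899))/3174*(1/1369191) = -1/(3174*((-1/1115*(-1108373798))))*(1/1369191) = -1/(3174*1108373798/1115)*(1/1369191) = -1/3174*1115/1108373798*(1/1369191) = -1115/3517978434852*1/1369191 = -1115/4816784411193444732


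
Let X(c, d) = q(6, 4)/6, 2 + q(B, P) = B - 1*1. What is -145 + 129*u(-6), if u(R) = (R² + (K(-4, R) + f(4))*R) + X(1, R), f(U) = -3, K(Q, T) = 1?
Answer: 12223/2 ≈ 6111.5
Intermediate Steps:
q(B, P) = -3 + B (q(B, P) = -2 + (B - 1*1) = -2 + (B - 1) = -2 + (-1 + B) = -3 + B)
X(c, d) = ½ (X(c, d) = (-3 + 6)/6 = 3*(⅙) = ½)
u(R) = ½ + R² - 2*R (u(R) = (R² + (1 - 3)*R) + ½ = (R² - 2*R) + ½ = ½ + R² - 2*R)
-145 + 129*u(-6) = -145 + 129*(½ + (-6)² - 2*(-6)) = -145 + 129*(½ + 36 + 12) = -145 + 129*(97/2) = -145 + 12513/2 = 12223/2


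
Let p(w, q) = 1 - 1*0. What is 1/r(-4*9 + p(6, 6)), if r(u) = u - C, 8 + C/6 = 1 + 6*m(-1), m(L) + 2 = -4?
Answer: 1/223 ≈ 0.0044843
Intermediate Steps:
p(w, q) = 1 (p(w, q) = 1 + 0 = 1)
m(L) = -6 (m(L) = -2 - 4 = -6)
C = -258 (C = -48 + 6*(1 + 6*(-6)) = -48 + 6*(1 - 36) = -48 + 6*(-35) = -48 - 210 = -258)
r(u) = 258 + u (r(u) = u - 1*(-258) = u + 258 = 258 + u)
1/r(-4*9 + p(6, 6)) = 1/(258 + (-4*9 + 1)) = 1/(258 + (-36 + 1)) = 1/(258 - 35) = 1/223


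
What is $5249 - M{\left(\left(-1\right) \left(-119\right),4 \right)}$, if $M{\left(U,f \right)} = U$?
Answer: $5130$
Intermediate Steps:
$5249 - M{\left(\left(-1\right) \left(-119\right),4 \right)} = 5249 - \left(-1\right) \left(-119\right) = 5249 - 119 = 5130$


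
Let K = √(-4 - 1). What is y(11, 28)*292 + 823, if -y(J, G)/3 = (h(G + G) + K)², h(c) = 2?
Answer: 1699 - 3504*I*√5 ≈ 1699.0 - 7835.2*I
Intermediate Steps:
K = I*√5 (K = √(-5) = I*√5 ≈ 2.2361*I)
y(J, G) = -3*(2 + I*√5)²
y(11, 28)*292 + 823 = (3 - 12*I*√5)*292 + 823 = (876 - 3504*I*√5) + 823 = 1699 - 3504*I*√5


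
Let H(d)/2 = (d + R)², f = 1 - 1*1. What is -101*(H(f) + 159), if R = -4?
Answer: -19291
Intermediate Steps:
f = 0 (f = 1 - 1 = 0)
H(d) = 2*(-4 + d)² (H(d) = 2*(d - 4)² = 2*(-4 + d)²)
-101*(H(f) + 159) = -101*(2*(-4 + 0)² + 159) = -101*(2*(-4)² + 159) = -101*(2*16 + 159) = -101*(32 + 159) = -101*191 = -19291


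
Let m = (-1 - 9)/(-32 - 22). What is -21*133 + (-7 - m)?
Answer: -75605/27 ≈ -2800.2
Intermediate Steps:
m = 5/27 (m = -10/(-54) = -10*(-1/54) = 5/27 ≈ 0.18519)
-21*133 + (-7 - m) = -21*133 + (-7 - 1*5/27) = -2793 + (-7 - 5/27) = -2793 - 194/27 = -75605/27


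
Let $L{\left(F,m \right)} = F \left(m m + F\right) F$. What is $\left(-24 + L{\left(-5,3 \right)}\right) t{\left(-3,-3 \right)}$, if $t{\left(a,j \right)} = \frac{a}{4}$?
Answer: $-57$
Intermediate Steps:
$L{\left(F,m \right)} = F^{2} \left(F + m^{2}\right)$ ($L{\left(F,m \right)} = F \left(m^{2} + F\right) F = F \left(F + m^{2}\right) F = F^{2} \left(F + m^{2}\right)$)
$t{\left(a,j \right)} = \frac{a}{4}$ ($t{\left(a,j \right)} = a \frac{1}{4} = \frac{a}{4}$)
$\left(-24 + L{\left(-5,3 \right)}\right) t{\left(-3,-3 \right)} = \left(-24 + \left(-5\right)^{2} \left(-5 + 3^{2}\right)\right) \frac{1}{4} \left(-3\right) = \left(-24 + 25 \left(-5 + 9\right)\right) \left(- \frac{3}{4}\right) = \left(-24 + 25 \cdot 4\right) \left(- \frac{3}{4}\right) = \left(-24 + 100\right) \left(- \frac{3}{4}\right) = 76 \left(- \frac{3}{4}\right) = -57$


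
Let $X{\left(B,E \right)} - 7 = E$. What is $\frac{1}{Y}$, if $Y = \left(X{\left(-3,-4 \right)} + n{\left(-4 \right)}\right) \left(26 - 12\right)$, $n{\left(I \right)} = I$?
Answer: $- \frac{1}{14} \approx -0.071429$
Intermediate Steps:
$X{\left(B,E \right)} = 7 + E$
$Y = -14$ ($Y = \left(\left(7 - 4\right) - 4\right) \left(26 - 12\right) = \left(3 - 4\right) \left(26 - 12\right) = \left(-1\right) 14 = -14$)
$\frac{1}{Y} = \frac{1}{-14} = - \frac{1}{14}$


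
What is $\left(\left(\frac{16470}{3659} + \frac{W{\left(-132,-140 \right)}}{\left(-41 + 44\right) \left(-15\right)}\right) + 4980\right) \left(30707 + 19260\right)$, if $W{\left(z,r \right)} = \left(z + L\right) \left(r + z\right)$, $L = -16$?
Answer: $\frac{33649094230582}{164655} \approx 2.0436 \cdot 10^{8}$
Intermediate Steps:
$W{\left(z,r \right)} = \left(-16 + z\right) \left(r + z\right)$ ($W{\left(z,r \right)} = \left(z - 16\right) \left(r + z\right) = \left(-16 + z\right) \left(r + z\right)$)
$\left(\left(\frac{16470}{3659} + \frac{W{\left(-132,-140 \right)}}{\left(-41 + 44\right) \left(-15\right)}\right) + 4980\right) \left(30707 + 19260\right) = \left(\left(\frac{16470}{3659} + \frac{\left(-132\right)^{2} - -2240 - -2112 - -18480}{\left(-41 + 44\right) \left(-15\right)}\right) + 4980\right) \left(30707 + 19260\right) = \left(\left(16470 \cdot \frac{1}{3659} + \frac{17424 + 2240 + 2112 + 18480}{3 \left(-15\right)}\right) + 4980\right) 49967 = \left(\left(\frac{16470}{3659} + \frac{40256}{-45}\right) + 4980\right) 49967 = \left(\left(\frac{16470}{3659} + 40256 \left(- \frac{1}{45}\right)\right) + 4980\right) 49967 = \left(\left(\frac{16470}{3659} - \frac{40256}{45}\right) + 4980\right) 49967 = \left(- \frac{146555554}{164655} + 4980\right) 49967 = \frac{673426346}{164655} \cdot 49967 = \frac{33649094230582}{164655}$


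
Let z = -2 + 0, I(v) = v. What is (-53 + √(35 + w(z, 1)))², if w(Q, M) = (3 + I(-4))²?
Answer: 2209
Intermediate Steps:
z = -2
w(Q, M) = 1 (w(Q, M) = (3 - 4)² = (-1)² = 1)
(-53 + √(35 + w(z, 1)))² = (-53 + √(35 + 1))² = (-53 + √36)² = (-53 + 6)² = (-47)² = 2209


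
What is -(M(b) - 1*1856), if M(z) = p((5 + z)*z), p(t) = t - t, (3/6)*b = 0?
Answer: 1856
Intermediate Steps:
b = 0 (b = 2*0 = 0)
p(t) = 0
M(z) = 0
-(M(b) - 1*1856) = -(0 - 1*1856) = -(0 - 1856) = -1*(-1856) = 1856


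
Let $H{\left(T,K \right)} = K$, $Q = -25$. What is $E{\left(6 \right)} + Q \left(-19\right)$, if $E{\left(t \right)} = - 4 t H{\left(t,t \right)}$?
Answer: $331$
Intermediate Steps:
$E{\left(t \right)} = - 4 t^{2}$ ($E{\left(t \right)} = - 4 t t = - 4 t^{2}$)
$E{\left(6 \right)} + Q \left(-19\right) = - 4 \cdot 6^{2} - -475 = \left(-4\right) 36 + 475 = -144 + 475 = 331$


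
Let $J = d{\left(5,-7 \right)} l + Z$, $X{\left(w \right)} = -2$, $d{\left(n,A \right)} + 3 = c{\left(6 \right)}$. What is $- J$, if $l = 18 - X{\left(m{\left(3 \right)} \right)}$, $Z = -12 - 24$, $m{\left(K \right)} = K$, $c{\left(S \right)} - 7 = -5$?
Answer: $56$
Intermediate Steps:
$c{\left(S \right)} = 2$ ($c{\left(S \right)} = 7 - 5 = 2$)
$d{\left(n,A \right)} = -1$ ($d{\left(n,A \right)} = -3 + 2 = -1$)
$Z = -36$ ($Z = -12 - 24 = -36$)
$l = 20$ ($l = 18 - -2 = 18 + 2 = 20$)
$J = -56$ ($J = \left(-1\right) 20 - 36 = -20 - 36 = -56$)
$- J = \left(-1\right) \left(-56\right) = 56$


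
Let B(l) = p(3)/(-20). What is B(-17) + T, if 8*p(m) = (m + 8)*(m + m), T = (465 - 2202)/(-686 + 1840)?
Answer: -88521/46160 ≈ -1.9177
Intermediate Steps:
T = -1737/1154 ≈ -1.5052
p(m) = m*(8 + m)/4 (p(m) = ((m + 8)*(m + m))/8 = ((8 + m)*(2*m))/8 = (2*m*(8 + m))/8 = m*(8 + m)/4)
B(l) = -33/80 (B(l) = ((¼)*3*(8 + 3))/(-20) = ((¼)*3*11)*(-1/20) = (33/4)*(-1/20) = -33/80)
B(-17) + T = -33/80 - 1737/1154 = -88521/46160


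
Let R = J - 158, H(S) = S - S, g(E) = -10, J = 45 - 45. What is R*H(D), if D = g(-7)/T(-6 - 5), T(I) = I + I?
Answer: 0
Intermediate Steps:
J = 0
T(I) = 2*I
D = 5/11 (D = -10*1/(2*(-6 - 5)) = -10/(2*(-11)) = -10/(-22) = -10*(-1/22) = 5/11 ≈ 0.45455)
H(S) = 0
R = -158 (R = 0 - 158 = -158)
R*H(D) = -158*0 = 0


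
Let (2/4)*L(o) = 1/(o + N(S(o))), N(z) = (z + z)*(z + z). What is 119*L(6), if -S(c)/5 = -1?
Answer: 119/53 ≈ 2.2453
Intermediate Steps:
S(c) = 5 (S(c) = -5*(-1) = 5)
N(z) = 4*z² (N(z) = (2*z)*(2*z) = 4*z²)
L(o) = 2/(100 + o) (L(o) = 2/(o + 4*5²) = 2/(o + 4*25) = 2/(o + 100) = 2/(100 + o))
119*L(6) = 119*(2/(100 + 6)) = 119*(2/106) = 119*(2*(1/106)) = 119*(1/53) = 119/53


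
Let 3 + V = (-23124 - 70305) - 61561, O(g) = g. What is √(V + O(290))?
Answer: I*√154703 ≈ 393.32*I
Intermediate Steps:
V = -154993 (V = -3 + ((-23124 - 70305) - 61561) = -3 + (-93429 - 61561) = -3 - 154990 = -154993)
√(V + O(290)) = √(-154993 + 290) = √(-154703) = I*√154703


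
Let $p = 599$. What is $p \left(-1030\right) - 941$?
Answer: $-617911$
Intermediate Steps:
$p \left(-1030\right) - 941 = 599 \left(-1030\right) - 941 = -616970 - 941 = -617911$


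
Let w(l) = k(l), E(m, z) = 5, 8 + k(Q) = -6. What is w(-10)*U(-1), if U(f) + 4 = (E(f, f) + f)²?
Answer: -168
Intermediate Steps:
k(Q) = -14 (k(Q) = -8 - 6 = -14)
w(l) = -14
U(f) = -4 + (5 + f)²
w(-10)*U(-1) = -14*(-4 + (5 - 1)²) = -14*(-4 + 4²) = -14*(-4 + 16) = -14*12 = -168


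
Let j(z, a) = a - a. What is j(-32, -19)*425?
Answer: 0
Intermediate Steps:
j(z, a) = 0
j(-32, -19)*425 = 0*425 = 0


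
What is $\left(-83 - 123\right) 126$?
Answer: $-25956$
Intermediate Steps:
$\left(-83 - 123\right) 126 = \left(-206\right) 126 = -25956$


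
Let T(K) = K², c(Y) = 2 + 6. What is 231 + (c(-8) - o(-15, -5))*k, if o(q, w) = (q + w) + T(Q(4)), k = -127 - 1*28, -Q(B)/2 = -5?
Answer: 11391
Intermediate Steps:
Q(B) = 10 (Q(B) = -2*(-5) = 10)
c(Y) = 8
k = -155 (k = -127 - 28 = -155)
o(q, w) = 100 + q + w (o(q, w) = (q + w) + 10² = (q + w) + 100 = 100 + q + w)
231 + (c(-8) - o(-15, -5))*k = 231 + (8 - (100 - 15 - 5))*(-155) = 231 + (8 - 1*80)*(-155) = 231 + (8 - 80)*(-155) = 231 - 72*(-155) = 231 + 11160 = 11391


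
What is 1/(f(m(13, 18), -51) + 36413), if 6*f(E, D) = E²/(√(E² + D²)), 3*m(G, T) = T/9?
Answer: 69055543089/2514519490499753 - 18*√23413/2514519490499753 ≈ 2.7463e-5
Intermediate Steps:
m(G, T) = T/27 (m(G, T) = (T/9)/3 = T/27)
f(E, D) = E²/(6*√(D² + E²)) (f(E, D) = (E²/(√(E² + D²)))/6 = (E²/(√(D² + E²)))/6 = (E²/√(D² + E²))/6 = E²/(6*√(D² + E²)))
1/(f(m(13, 18), -51) + 36413) = 1/(((1/27)*18)²/(6*√((-51)² + ((1/27)*18)²)) + 36413) = 1/((⅔)²/(6*√(2601 + (⅔)²)) + 36413) = 1/((⅙)*(4/9)/√(2601 + 4/9) + 36413) = 1/((⅙)*(4/9)/√(23413/9) + 36413) = 1/((⅙)*(4/9)*(3*√23413/23413) + 36413) = 1/(2*√23413/210717 + 36413) = 1/(36413 + 2*√23413/210717)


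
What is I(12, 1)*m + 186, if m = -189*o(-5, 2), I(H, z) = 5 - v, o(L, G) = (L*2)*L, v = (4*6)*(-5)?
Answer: -1181064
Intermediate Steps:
v = -120 (v = 24*(-5) = -120)
o(L, G) = 2*L**2 (o(L, G) = (2*L)*L = 2*L**2)
I(H, z) = 125 (I(H, z) = 5 - 1*(-120) = 5 + 120 = 125)
m = -9450 (m = -378*(-5)**2 = -378*25 = -189*50 = -9450)
I(12, 1)*m + 186 = 125*(-9450) + 186 = -1181250 + 186 = -1181064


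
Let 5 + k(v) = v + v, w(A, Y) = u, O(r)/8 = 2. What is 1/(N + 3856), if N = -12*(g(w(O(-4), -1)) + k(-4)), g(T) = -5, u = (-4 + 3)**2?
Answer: 1/4072 ≈ 0.00024558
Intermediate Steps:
u = 1 (u = (-1)**2 = 1)
O(r) = 16 (O(r) = 8*2 = 16)
w(A, Y) = 1
k(v) = -5 + 2*v (k(v) = -5 + (v + v) = -5 + 2*v)
N = 216 (N = -12*(-5 + (-5 + 2*(-4))) = -12*(-5 + (-5 - 8)) = -12*(-5 - 13) = -12*(-18) = 216)
1/(N + 3856) = 1/(216 + 3856) = 1/4072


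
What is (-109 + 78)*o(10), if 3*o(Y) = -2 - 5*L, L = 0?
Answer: 62/3 ≈ 20.667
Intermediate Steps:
o(Y) = -⅔ (o(Y) = (-2 - 5*0)/3 = (-2 + 0)/3 = (⅓)*(-2) = -⅔)
(-109 + 78)*o(10) = (-109 + 78)*(-⅔) = -31*(-⅔) = 62/3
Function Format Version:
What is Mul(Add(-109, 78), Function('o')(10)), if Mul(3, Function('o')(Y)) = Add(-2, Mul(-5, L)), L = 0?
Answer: Rational(62, 3) ≈ 20.667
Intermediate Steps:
Function('o')(Y) = Rational(-2, 3) (Function('o')(Y) = Mul(Rational(1, 3), Add(-2, Mul(-5, 0))) = Mul(Rational(1, 3), Add(-2, 0)) = Mul(Rational(1, 3), -2) = Rational(-2, 3))
Mul(Add(-109, 78), Function('o')(10)) = Mul(Add(-109, 78), Rational(-2, 3)) = Mul(-31, Rational(-2, 3)) = Rational(62, 3)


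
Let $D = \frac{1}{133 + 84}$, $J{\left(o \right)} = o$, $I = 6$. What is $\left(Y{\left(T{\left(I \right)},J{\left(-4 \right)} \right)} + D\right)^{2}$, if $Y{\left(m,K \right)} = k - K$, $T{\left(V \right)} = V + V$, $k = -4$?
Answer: $\frac{1}{47089} \approx 2.1236 \cdot 10^{-5}$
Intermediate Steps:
$T{\left(V \right)} = 2 V$
$Y{\left(m,K \right)} = -4 - K$
$D = \frac{1}{217} \approx 0.0046083$
$\left(Y{\left(T{\left(I \right)},J{\left(-4 \right)} \right)} + D\right)^{2} = \left(\left(-4 - -4\right) + \frac{1}{217}\right)^{2} = \left(\left(-4 + 4\right) + \frac{1}{217}\right)^{2} = \left(0 + \frac{1}{217}\right)^{2} = \left(\frac{1}{217}\right)^{2} = \frac{1}{47089}$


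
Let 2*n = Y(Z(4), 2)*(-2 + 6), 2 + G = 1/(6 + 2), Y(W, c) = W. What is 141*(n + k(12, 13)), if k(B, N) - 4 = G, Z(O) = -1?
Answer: 141/8 ≈ 17.625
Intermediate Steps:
G = -15/8 (G = -2 + 1/(6 + 2) = -2 + 1/8 = -2 + ⅛ = -15/8 ≈ -1.8750)
n = -2 (n = (-(-2 + 6))/2 = (-1*4)/2 = (½)*(-4) = -2)
k(B, N) = 17/8 (k(B, N) = 4 - 15/8 = 17/8)
141*(n + k(12, 13)) = 141*(-2 + 17/8) = 141*(⅛) = 141/8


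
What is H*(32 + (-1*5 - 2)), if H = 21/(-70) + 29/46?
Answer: 190/23 ≈ 8.2609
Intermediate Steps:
H = 38/115 (H = 21*(-1/70) + 29*(1/46) = -3/10 + 29/46 = 38/115 ≈ 0.33043)
H*(32 + (-1*5 - 2)) = 38*(32 + (-1*5 - 2))/115 = 38*(32 + (-5 - 2))/115 = 38*(32 - 7)/115 = (38/115)*25 = 190/23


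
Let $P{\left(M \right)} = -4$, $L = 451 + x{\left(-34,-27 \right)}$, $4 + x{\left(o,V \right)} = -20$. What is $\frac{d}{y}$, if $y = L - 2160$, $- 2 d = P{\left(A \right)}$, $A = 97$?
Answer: $- \frac{2}{1733} \approx -0.0011541$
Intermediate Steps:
$x{\left(o,V \right)} = -24$ ($x{\left(o,V \right)} = -4 - 20 = -24$)
$L = 427$ ($L = 451 - 24 = 427$)
$d = 2$ ($d = \left(- \frac{1}{2}\right) \left(-4\right) = 2$)
$y = -1733$ ($y = 427 - 2160 = -1733$)
$\frac{d}{y} = \frac{2}{-1733} = 2 \left(- \frac{1}{1733}\right) = - \frac{2}{1733}$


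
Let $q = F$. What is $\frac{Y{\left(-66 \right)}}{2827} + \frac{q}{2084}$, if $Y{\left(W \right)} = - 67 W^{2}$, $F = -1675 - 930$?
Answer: $- \frac{107413}{1028} \approx -104.49$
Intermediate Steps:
$F = -2605$ ($F = -1675 - 930 = -2605$)
$q = -2605$
$\frac{Y{\left(-66 \right)}}{2827} + \frac{q}{2084} = \frac{\left(-67\right) \left(-66\right)^{2}}{2827} - \frac{2605}{2084} = \left(-67\right) 4356 \cdot \frac{1}{2827} - \frac{5}{4} = \left(-291852\right) \frac{1}{2827} - \frac{5}{4} = - \frac{26532}{257} - \frac{5}{4} = - \frac{107413}{1028}$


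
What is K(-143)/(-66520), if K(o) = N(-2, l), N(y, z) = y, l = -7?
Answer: 1/33260 ≈ 3.0066e-5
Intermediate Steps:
K(o) = -2
K(-143)/(-66520) = -2/(-66520) = -2*(-1/66520) = 1/33260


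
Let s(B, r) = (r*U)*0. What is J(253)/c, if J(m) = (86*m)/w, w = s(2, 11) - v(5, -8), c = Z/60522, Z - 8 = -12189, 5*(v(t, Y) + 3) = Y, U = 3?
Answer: -286269060/12181 ≈ -23501.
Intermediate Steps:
v(t, Y) = -3 + Y/5
Z = -12181 (Z = 8 - 12189 = -12181)
s(B, r) = 0 (s(B, r) = (r*3)*0 = (3*r)*0 = 0)
c = -12181/60522 ≈ -0.20127
w = 23/5 (w = 0 - (-3 + (1/5)*(-8)) = 0 - (-3 - 8/5) = 0 - 1*(-23/5) = 0 + 23/5 = 23/5 ≈ 4.6000)
J(m) = 430*m/23 (J(m) = (86*m)/(23/5) = (86*m)*(5/23) = 430*m/23)
J(253)/c = ((430/23)*253)/(-12181/60522) = 4730*(-60522/12181) = -286269060/12181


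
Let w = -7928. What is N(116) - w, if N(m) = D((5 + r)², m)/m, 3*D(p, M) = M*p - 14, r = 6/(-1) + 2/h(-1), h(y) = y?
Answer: 1379987/174 ≈ 7931.0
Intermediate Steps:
r = -8 (r = 6/(-1) + 2/(-1) = 6*(-1) + 2*(-1) = -6 - 2 = -8)
D(p, M) = -14/3 + M*p/3 (D(p, M) = (M*p - 14)/3 = (-14 + M*p)/3 = -14/3 + M*p/3)
N(m) = (-14/3 + 3*m)/m (N(m) = (-14/3 + m*(5 - 8)²/3)/m = (-14/3 + (⅓)*m*(-3)²)/m = (-14/3 + (⅓)*m*9)/m = (-14/3 + 3*m)/m)
N(116) - w = (3 - 14/3/116) - 1*(-7928) = (3 - 14/3*1/116) + 7928 = (3 - 7/174) + 7928 = 515/174 + 7928 = 1379987/174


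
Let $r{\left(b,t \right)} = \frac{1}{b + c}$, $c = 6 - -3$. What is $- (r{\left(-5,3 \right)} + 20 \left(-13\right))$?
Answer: $\frac{1039}{4} \approx 259.75$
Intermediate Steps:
$c = 9$ ($c = 6 + 3 = 9$)
$r{\left(b,t \right)} = \frac{1}{9 + b}$ ($r{\left(b,t \right)} = \frac{1}{b + 9} = \frac{1}{9 + b}$)
$- (r{\left(-5,3 \right)} + 20 \left(-13\right)) = - (\frac{1}{9 - 5} + 20 \left(-13\right)) = - (\frac{1}{4} - 260) = \left(-1\right) \left(- \frac{1039}{4}\right) = \frac{1039}{4}$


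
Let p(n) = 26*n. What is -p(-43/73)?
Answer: 1118/73 ≈ 15.315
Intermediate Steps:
-p(-43/73) = -26*(-43/73) = -26*(-43*1/73) = -26*(-43)/73 = -1*(-1118/73) = 1118/73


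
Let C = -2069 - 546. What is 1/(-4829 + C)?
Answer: -1/7444 ≈ -0.00013434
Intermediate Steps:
C = -2615
1/(-4829 + C) = 1/(-4829 - 2615) = 1/(-7444) = -1/7444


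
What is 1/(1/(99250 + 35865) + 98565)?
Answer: 135115/13317609976 ≈ 1.0146e-5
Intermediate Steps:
1/(1/(99250 + 35865) + 98565) = 1/(1/135115 + 98565) = 1/(13317609976/135115) = 135115/13317609976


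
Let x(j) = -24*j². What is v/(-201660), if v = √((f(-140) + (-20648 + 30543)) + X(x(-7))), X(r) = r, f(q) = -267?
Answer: -√2113/100830 ≈ -0.00045589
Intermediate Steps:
v = 2*√2113 (v = √((-267 + (-20648 + 30543)) - 24*(-7)²) = √((-267 + 9895) - 24*49) = √(9628 - 1176) = √8452 = 2*√2113 ≈ 91.935)
v/(-201660) = (2*√2113)/(-201660) = (2*√2113)*(-1/201660) = -√2113/100830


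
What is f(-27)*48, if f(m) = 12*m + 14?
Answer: -14880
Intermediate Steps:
f(m) = 14 + 12*m
f(-27)*48 = (14 + 12*(-27))*48 = (14 - 324)*48 = -310*48 = -14880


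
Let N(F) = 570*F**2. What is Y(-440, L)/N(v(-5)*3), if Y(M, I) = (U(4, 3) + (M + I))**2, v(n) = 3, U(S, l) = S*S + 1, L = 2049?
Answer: 146882/2565 ≈ 57.264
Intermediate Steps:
U(S, l) = 1 + S**2 (U(S, l) = S**2 + 1 = 1 + S**2)
Y(M, I) = (17 + I + M)**2 (Y(M, I) = ((1 + 4**2) + (M + I))**2 = ((1 + 16) + (I + M))**2 = (17 + (I + M))**2 = (17 + I + M)**2)
Y(-440, L)/N(v(-5)*3) = (17 + 2049 - 440)**2/((570*(3*3)**2)) = 1626**2/((570*9**2)) = 2643876/((570*81)) = 2643876/46170 = 2643876*(1/46170) = 146882/2565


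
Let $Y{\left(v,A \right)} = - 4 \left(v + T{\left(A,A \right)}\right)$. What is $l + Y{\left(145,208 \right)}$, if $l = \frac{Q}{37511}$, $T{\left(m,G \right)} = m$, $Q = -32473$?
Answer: $- \frac{52998005}{37511} \approx -1412.9$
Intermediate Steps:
$Y{\left(v,A \right)} = - 4 A - 4 v$ ($Y{\left(v,A \right)} = - 4 \left(v + A\right) = - 4 \left(A + v\right) = - 4 A - 4 v$)
$l = - \frac{32473}{37511} \approx -0.86569$
$l + Y{\left(145,208 \right)} = - \frac{32473}{37511} - 1412 = - \frac{52998005}{37511}$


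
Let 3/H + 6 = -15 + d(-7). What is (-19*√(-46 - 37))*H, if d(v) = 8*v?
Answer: 57*I*√83/77 ≈ 6.7441*I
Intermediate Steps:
H = -3/77 (H = 3/(-6 + (-15 + 8*(-7))) = 3/(-6 + (-15 - 56)) = 3/(-6 - 71) = 3/(-77) = 3*(-1/77) = -3/77 ≈ -0.038961)
(-19*√(-46 - 37))*H = -19*√(-46 - 37)*(-3/77) = -19*I*√83*(-3/77) = 57*I*√83/77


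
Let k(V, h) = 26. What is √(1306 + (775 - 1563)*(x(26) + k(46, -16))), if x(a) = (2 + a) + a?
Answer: I*√61734 ≈ 248.46*I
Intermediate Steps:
x(a) = 2 + 2*a
√(1306 + (775 - 1563)*(x(26) + k(46, -16))) = √(1306 + (775 - 1563)*((2 + 2*26) + 26)) = √(1306 - 788*((2 + 52) + 26)) = √(1306 - 788*(54 + 26)) = √(1306 - 788*80) = √(1306 - 63040) = √(-61734) = I*√61734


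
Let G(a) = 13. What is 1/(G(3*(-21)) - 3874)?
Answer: -1/3861 ≈ -0.00025900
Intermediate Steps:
1/(G(3*(-21)) - 3874) = 1/(13 - 3874) = 1/(-3861) = -1/3861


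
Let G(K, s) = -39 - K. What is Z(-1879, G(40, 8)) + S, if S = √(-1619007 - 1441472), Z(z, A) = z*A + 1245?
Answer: 149686 + I*√3060479 ≈ 1.4969e+5 + 1749.4*I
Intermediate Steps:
Z(z, A) = 1245 + A*z (Z(z, A) = A*z + 1245 = 1245 + A*z)
S = I*√3060479 (S = √(-3060479) = I*√3060479 ≈ 1749.4*I)
Z(-1879, G(40, 8)) + S = (1245 + (-39 - 1*40)*(-1879)) + I*√3060479 = (1245 + (-39 - 40)*(-1879)) + I*√3060479 = (1245 - 79*(-1879)) + I*√3060479 = (1245 + 148441) + I*√3060479 = 149686 + I*√3060479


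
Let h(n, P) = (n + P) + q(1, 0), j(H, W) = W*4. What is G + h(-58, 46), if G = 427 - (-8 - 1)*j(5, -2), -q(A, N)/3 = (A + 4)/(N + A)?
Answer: 328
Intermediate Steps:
q(A, N) = -3*(4 + A)/(A + N) (q(A, N) = -3*(A + 4)/(N + A) = -3*(4 + A)/(A + N))
j(H, W) = 4*W
h(n, P) = -15 + P + n (h(n, P) = (n + P) + 3*(-4 - 1*1)/(1 + 0) = (P + n) + 3*(-4 - 1)/1 = (P + n) + 3*1*(-5) = (P + n) - 15 = -15 + P + n)
G = 355 (G = 427 - (-8 - 1)*4*(-2) = 427 - (-9)*(-8) = 427 - 1*72 = 427 - 72 = 355)
G + h(-58, 46) = 355 + (-15 + 46 - 58) = 355 - 27 = 328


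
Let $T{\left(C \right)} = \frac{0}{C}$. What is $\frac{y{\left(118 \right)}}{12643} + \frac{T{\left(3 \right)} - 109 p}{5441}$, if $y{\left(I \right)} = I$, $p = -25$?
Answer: $\frac{35094213}{68790563} \approx 0.51016$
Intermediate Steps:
$T{\left(C \right)} = 0$
$\frac{y{\left(118 \right)}}{12643} + \frac{T{\left(3 \right)} - 109 p}{5441} = \frac{118}{12643} + \frac{0 - -2725}{5441} = 118 \cdot \frac{1}{12643} + \left(0 + 2725\right) \frac{1}{5441} = \frac{118}{12643} + 2725 \cdot \frac{1}{5441} = \frac{118}{12643} + \frac{2725}{5441} = \frac{35094213}{68790563}$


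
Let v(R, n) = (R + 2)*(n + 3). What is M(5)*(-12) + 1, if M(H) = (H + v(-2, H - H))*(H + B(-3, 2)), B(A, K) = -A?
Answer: -479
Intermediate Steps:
v(R, n) = (2 + R)*(3 + n)
M(H) = H*(3 + H) (M(H) = (H + (6 + 2*(H - H) + 3*(-2) - 2*(H - H)))*(H - 1*(-3)) = (H + (6 + 2*0 - 6 - 2*0))*(H + 3) = (H + (6 + 0 - 6 + 0))*(3 + H) = (H + 0)*(3 + H) = H*(3 + H))
M(5)*(-12) + 1 = (5*(3 + 5))*(-12) + 1 = (5*8)*(-12) + 1 = 40*(-12) + 1 = -480 + 1 = -479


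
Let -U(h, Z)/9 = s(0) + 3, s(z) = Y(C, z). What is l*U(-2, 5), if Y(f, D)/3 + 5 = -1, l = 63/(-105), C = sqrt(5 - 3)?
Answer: -81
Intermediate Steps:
C = sqrt(2) ≈ 1.4142
l = -3/5 (l = 63*(-1/105) = -3/5 ≈ -0.60000)
Y(f, D) = -18 (Y(f, D) = -15 + 3*(-1) = -15 - 3 = -18)
s(z) = -18
U(h, Z) = 135 (U(h, Z) = -9*(-18 + 3) = -9*(-15) = 135)
l*U(-2, 5) = -3/5*135 = -81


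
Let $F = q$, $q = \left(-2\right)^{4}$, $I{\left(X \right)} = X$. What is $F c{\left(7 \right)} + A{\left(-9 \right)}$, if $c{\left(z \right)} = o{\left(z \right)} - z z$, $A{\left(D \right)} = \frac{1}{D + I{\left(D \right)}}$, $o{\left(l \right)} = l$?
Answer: $- \frac{12097}{18} \approx -672.06$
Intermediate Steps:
$q = 16$
$F = 16$
$A{\left(D \right)} = \frac{1}{2 D}$ ($A{\left(D \right)} = \frac{1}{D + D} = \frac{1}{2 D}$)
$c{\left(z \right)} = z - z^{2}$ ($c{\left(z \right)} = z - z z = z - z^{2}$)
$F c{\left(7 \right)} + A{\left(-9 \right)} = 16 \cdot 7 \left(1 - 7\right) + \frac{1}{2 \left(-9\right)} = 16 \cdot 7 \left(1 - 7\right) + \frac{1}{2} \left(- \frac{1}{9}\right) = 16 \cdot 7 \left(-6\right) - \frac{1}{18} = 16 \left(-42\right) - \frac{1}{18} = -672 - \frac{1}{18} = - \frac{12097}{18}$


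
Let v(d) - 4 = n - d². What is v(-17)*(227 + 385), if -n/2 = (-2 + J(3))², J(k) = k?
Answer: -175644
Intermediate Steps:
n = -2 (n = -2*(-2 + 3)² = -2*1² = -2*1 = -2)
v(d) = 2 - d² (v(d) = 4 + (-2 - d²) = 2 - d²)
v(-17)*(227 + 385) = (2 - 1*(-17)²)*(227 + 385) = (2 - 1*289)*612 = (2 - 289)*612 = -287*612 = -175644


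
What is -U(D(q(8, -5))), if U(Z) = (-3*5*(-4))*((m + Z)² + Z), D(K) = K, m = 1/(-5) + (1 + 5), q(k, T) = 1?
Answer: -14172/5 ≈ -2834.4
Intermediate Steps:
m = 29/5 (m = -⅕ + 6 = 29/5 ≈ 5.8000)
U(Z) = 60*Z + 60*(29/5 + Z)² (U(Z) = (-3*5*(-4))*((29/5 + Z)² + Z) = (-15*(-4))*(Z + (29/5 + Z)²) = 60*(Z + (29/5 + Z)²) = 60*Z + 60*(29/5 + Z)²)
-U(D(q(8, -5))) = -(10092/5 + 60*1² + 756*1) = -(10092/5 + 60*1 + 756) = -(10092/5 + 60 + 756) = -1*14172/5 = -14172/5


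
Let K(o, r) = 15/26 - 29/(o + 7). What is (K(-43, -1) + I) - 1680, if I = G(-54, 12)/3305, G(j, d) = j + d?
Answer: -2596404521/1546740 ≈ -1678.6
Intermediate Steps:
G(j, d) = d + j
K(o, r) = 15/26 - 29/(7 + o) (K(o, r) = 15*(1/26) - 29/(7 + o) = 15/26 - 29/(7 + o))
I = -42/3305 (I = (12 - 54)/3305 = -42*1/3305 = -42/3305 ≈ -0.012708)
(K(-43, -1) + I) - 1680 = ((-649 + 15*(-43))/(26*(7 - 43)) - 42/3305) - 1680 = ((1/26)*(-649 - 645)/(-36) - 42/3305) - 1680 = ((1/26)*(-1/36)*(-1294) - 42/3305) - 1680 = (647/468 - 42/3305) - 1680 = 2118679/1546740 - 1680 = -2596404521/1546740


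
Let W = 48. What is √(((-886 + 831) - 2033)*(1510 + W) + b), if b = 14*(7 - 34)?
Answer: 3*I*√361498 ≈ 1803.7*I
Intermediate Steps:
b = -378 (b = 14*(-27) = -378)
√(((-886 + 831) - 2033)*(1510 + W) + b) = √(((-886 + 831) - 2033)*(1510 + 48) - 378) = √((-55 - 2033)*1558 - 378) = √(-2088*1558 - 378) = √(-3253104 - 378) = √(-3253482) = 3*I*√361498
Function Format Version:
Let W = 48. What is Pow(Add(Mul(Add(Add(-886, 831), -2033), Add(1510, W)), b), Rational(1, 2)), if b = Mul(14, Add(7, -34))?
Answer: Mul(3, I, Pow(361498, Rational(1, 2))) ≈ Mul(1803.7, I)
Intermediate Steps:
b = -378 (b = Mul(14, -27) = -378)
Pow(Add(Mul(Add(Add(-886, 831), -2033), Add(1510, W)), b), Rational(1, 2)) = Pow(Add(Mul(Add(Add(-886, 831), -2033), Add(1510, 48)), -378), Rational(1, 2)) = Pow(Add(Mul(Add(-55, -2033), 1558), -378), Rational(1, 2)) = Pow(Add(Mul(-2088, 1558), -378), Rational(1, 2)) = Pow(Add(-3253104, -378), Rational(1, 2)) = Pow(-3253482, Rational(1, 2)) = Mul(3, I, Pow(361498, Rational(1, 2)))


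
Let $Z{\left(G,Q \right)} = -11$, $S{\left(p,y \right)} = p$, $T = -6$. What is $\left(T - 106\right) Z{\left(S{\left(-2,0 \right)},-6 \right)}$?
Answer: $1232$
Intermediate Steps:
$\left(T - 106\right) Z{\left(S{\left(-2,0 \right)},-6 \right)} = \left(-6 - 106\right) \left(-11\right) = \left(-112\right) \left(-11\right) = 1232$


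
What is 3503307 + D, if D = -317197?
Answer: 3186110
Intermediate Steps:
3503307 + D = 3503307 - 317197 = 3186110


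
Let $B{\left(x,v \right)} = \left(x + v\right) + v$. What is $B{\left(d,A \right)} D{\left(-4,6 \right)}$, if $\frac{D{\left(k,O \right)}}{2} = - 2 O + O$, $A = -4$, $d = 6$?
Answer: $24$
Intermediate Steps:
$D{\left(k,O \right)} = - 2 O$ ($D{\left(k,O \right)} = 2 \left(- 2 O + O\right) = 2 \left(- O\right) = - 2 O$)
$B{\left(x,v \right)} = x + 2 v$ ($B{\left(x,v \right)} = \left(v + x\right) + v = x + 2 v$)
$B{\left(d,A \right)} D{\left(-4,6 \right)} = \left(6 + 2 \left(-4\right)\right) \left(\left(-2\right) 6\right) = \left(6 - 8\right) \left(-12\right) = \left(-2\right) \left(-12\right) = 24$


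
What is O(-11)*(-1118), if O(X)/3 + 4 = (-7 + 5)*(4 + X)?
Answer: -33540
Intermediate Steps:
O(X) = -36 - 6*X (O(X) = -12 + 3*((-7 + 5)*(4 + X)) = -12 + 3*(-2*(4 + X)) = -12 + 3*(-8 - 2*X) = -12 + (-24 - 6*X) = -36 - 6*X)
O(-11)*(-1118) = (-36 - 6*(-11))*(-1118) = (-36 + 66)*(-1118) = 30*(-1118) = -33540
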